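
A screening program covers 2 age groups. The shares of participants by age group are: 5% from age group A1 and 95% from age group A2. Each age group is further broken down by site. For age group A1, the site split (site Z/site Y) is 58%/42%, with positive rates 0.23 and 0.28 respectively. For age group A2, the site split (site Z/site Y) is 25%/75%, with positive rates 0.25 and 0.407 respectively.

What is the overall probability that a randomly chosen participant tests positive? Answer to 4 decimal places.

P(T) ≈ 0.3619

P(T|A1) = 0.58·0.23 + 0.42·0.28 = 0.1334 + 0.1176 = 0.251
P(T|A2) = 0.25·0.25 + 0.75·0.407 = 0.0625 + 0.30525 = 0.36775
Then overall,
P(T) = 0.05·0.251 + 0.95·0.36775
      = 0.01255 + 0.3493625 = 0.3619125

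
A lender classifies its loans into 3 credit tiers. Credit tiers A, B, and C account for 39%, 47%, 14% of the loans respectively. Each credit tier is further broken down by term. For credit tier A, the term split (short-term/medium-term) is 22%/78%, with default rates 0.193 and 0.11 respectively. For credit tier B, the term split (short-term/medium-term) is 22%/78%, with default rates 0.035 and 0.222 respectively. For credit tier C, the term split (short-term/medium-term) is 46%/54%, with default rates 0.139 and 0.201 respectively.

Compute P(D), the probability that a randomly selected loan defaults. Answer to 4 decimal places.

P(D) ≈ 0.1592

P(D|A) = 0.22·0.193 + 0.78·0.11 = 0.04246 + 0.0858 = 0.12826
P(D|B) = 0.22·0.035 + 0.78·0.222 = 0.0077 + 0.17316 = 0.18086
P(D|C) = 0.46·0.139 + 0.54·0.201 = 0.06394 + 0.10854 = 0.17248
Then overall,
P(D) = 0.39·0.12826 + 0.47·0.18086 + 0.14·0.17248
      = 0.0500214 + 0.0850042 + 0.0241472 = 0.1591728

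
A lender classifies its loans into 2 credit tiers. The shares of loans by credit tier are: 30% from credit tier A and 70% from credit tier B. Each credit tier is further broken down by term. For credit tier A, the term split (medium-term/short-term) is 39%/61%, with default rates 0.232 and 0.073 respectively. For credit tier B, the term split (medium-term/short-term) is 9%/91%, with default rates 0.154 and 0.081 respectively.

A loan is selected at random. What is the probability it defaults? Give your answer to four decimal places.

P(D|A) = 0.39·0.232 + 0.61·0.073 = 0.09048 + 0.04453 = 0.13501
P(D|B) = 0.09·0.154 + 0.91·0.081 = 0.01386 + 0.07371 = 0.08757
Then overall,
P(D) = 0.3·0.13501 + 0.7·0.08757
      = 0.040503 + 0.061299 = 0.101802

0.1018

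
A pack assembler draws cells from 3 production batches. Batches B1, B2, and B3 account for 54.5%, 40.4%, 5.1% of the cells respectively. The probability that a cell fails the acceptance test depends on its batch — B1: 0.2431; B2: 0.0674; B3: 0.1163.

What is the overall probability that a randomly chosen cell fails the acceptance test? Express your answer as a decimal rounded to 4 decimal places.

0.1657

P(F) = P(F|B1)·P(B1) + P(F|B2)·P(B2) + P(F|B3)·P(B3)
      = 0.2431·0.545 + 0.0674·0.404 + 0.1163·0.051
      = 0.1324895 + 0.0272296 + 0.0059313 = 0.1656504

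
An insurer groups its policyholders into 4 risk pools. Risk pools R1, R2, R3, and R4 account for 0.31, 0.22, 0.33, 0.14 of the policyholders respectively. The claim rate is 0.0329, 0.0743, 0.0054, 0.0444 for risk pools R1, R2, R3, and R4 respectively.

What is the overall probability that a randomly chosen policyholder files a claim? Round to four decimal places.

0.0345

P(C) = P(C|R1)·P(R1) + P(C|R2)·P(R2) + P(C|R3)·P(R3) + P(C|R4)·P(R4)
      = 0.0329·0.31 + 0.0743·0.22 + 0.0054·0.33 + 0.0444·0.14
      = 0.010199 + 0.016346 + 0.001782 + 0.006216 = 0.034543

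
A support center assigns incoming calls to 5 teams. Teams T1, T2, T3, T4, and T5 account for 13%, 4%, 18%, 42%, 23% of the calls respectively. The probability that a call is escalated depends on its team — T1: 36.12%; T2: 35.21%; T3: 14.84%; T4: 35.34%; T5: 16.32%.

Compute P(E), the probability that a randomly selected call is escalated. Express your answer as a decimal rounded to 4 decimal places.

P(E) ≈ 0.2737

By the law of total probability,
P(E) = P(E|T1)·P(T1) + P(E|T2)·P(T2) + P(E|T3)·P(T3) + P(E|T4)·P(T4) + P(E|T5)·P(T5)
      = 0.3612·0.13 + 0.3521·0.04 + 0.1484·0.18 + 0.3534·0.42 + 0.1632·0.23
      = 0.046956 + 0.014084 + 0.026712 + 0.148428 + 0.037536 = 0.273716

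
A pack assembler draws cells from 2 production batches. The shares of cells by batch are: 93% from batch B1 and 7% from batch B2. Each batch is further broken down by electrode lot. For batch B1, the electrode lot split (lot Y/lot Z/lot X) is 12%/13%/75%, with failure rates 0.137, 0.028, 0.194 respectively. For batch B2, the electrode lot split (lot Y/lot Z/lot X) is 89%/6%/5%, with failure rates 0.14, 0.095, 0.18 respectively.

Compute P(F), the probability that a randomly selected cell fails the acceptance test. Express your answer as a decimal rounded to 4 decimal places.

P(F) ≈ 0.1637

P(F|B1) = 0.12·0.137 + 0.13·0.028 + 0.75·0.194 = 0.01644 + 0.00364 + 0.1455 = 0.16558
P(F|B2) = 0.89·0.14 + 0.06·0.095 + 0.05·0.18 = 0.1246 + 0.0057 + 0.009 = 0.1393
By total probability over the outer partition,
P(F) = 0.93·0.16558 + 0.07·0.1393
      = 0.1539894 + 0.009751 = 0.1637404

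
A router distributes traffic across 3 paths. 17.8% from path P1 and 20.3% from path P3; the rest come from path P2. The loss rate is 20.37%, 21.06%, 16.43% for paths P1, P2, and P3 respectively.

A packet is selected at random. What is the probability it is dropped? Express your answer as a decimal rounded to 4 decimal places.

P(L) ≈ 0.2000

P(P2) = 1 − (0.178 + 0.203) = 0.619.
By the law of total probability,
P(L) = P(L|P1)·P(P1) + P(L|P2)·P(P2) + P(L|P3)·P(P3)
      = 0.2037·0.178 + 0.2106·0.619 + 0.1643·0.203
      = 0.0362586 + 0.1303614 + 0.0333529 = 0.1999729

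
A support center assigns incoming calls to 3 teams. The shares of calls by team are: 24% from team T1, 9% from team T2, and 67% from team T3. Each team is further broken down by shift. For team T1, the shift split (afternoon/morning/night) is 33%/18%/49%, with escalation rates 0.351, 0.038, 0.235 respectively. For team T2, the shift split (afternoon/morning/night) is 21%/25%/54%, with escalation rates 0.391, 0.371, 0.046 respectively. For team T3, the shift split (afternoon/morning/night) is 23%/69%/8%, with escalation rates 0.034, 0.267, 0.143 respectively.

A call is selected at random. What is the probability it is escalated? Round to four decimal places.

P(E|T1) = 0.33·0.351 + 0.18·0.038 + 0.49·0.235 = 0.11583 + 0.00684 + 0.11515 = 0.23782
P(E|T2) = 0.21·0.391 + 0.25·0.371 + 0.54·0.046 = 0.08211 + 0.09275 + 0.02484 = 0.1997
P(E|T3) = 0.23·0.034 + 0.69·0.267 + 0.08·0.143 = 0.00782 + 0.18423 + 0.01144 = 0.20349
By total probability over the outer partition,
P(E) = 0.24·0.23782 + 0.09·0.1997 + 0.67·0.20349
      = 0.0570768 + 0.017973 + 0.1363383 = 0.2113881

P(E) ≈ 0.2114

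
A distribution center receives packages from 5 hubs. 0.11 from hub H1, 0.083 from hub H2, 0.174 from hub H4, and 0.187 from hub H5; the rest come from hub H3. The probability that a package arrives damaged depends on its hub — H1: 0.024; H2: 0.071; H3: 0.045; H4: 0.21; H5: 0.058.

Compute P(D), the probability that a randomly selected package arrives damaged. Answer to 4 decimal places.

P(H3) = 1 − (0.11 + 0.083 + 0.174 + 0.187) = 0.446.
Summing over the partition,
P(D) = P(D|H1)·P(H1) + P(D|H2)·P(H2) + P(D|H3)·P(H3) + P(D|H4)·P(H4) + P(D|H5)·P(H5)
      = 0.024·0.11 + 0.071·0.083 + 0.045·0.446 + 0.21·0.174 + 0.058·0.187
      = 0.00264 + 0.005893 + 0.02007 + 0.03654 + 0.010846 = 0.075989

P(D) ≈ 0.0760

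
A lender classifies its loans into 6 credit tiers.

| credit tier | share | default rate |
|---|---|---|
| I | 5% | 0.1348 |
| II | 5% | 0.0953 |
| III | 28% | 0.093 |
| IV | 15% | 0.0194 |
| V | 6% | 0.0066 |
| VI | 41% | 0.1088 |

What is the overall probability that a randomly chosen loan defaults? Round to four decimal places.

0.0855

Summing over the partition,
P(D) = P(D|I)·P(I) + P(D|II)·P(II) + P(D|III)·P(III) + P(D|IV)·P(IV) + P(D|V)·P(V) + P(D|VI)·P(VI)
      = 0.1348·0.05 + 0.0953·0.05 + 0.093·0.28 + 0.0194·0.15 + 0.0066·0.06 + 0.1088·0.41
      = 0.00674 + 0.004765 + 0.02604 + 0.00291 + 0.000396 + 0.044608 = 0.085459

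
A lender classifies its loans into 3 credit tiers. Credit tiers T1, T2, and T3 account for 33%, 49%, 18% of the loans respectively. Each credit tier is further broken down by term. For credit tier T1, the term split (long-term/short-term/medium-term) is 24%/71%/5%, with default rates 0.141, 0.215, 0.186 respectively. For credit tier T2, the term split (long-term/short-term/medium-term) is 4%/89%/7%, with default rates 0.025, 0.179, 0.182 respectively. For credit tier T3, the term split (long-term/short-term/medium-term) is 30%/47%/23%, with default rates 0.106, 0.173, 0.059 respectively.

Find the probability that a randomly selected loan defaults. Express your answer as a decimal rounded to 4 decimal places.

P(D) ≈ 0.1722

P(D|T1) = 0.24·0.141 + 0.71·0.215 + 0.05·0.186 = 0.03384 + 0.15265 + 0.0093 = 0.19579
P(D|T2) = 0.04·0.025 + 0.89·0.179 + 0.07·0.182 = 0.001 + 0.15931 + 0.01274 = 0.17305
P(D|T3) = 0.3·0.106 + 0.47·0.173 + 0.23·0.059 = 0.0318 + 0.08131 + 0.01357 = 0.12668
Then overall,
P(D) = 0.33·0.19579 + 0.49·0.17305 + 0.18·0.12668
      = 0.0646107 + 0.0847945 + 0.0228024 = 0.1722076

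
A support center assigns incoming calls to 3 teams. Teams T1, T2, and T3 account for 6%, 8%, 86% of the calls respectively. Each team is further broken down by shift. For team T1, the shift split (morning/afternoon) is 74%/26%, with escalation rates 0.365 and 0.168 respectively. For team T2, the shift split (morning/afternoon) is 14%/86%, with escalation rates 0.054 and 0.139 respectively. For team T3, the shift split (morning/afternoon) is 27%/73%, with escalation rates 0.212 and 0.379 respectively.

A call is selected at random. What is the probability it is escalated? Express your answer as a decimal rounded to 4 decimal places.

P(E) ≈ 0.3162

P(E|T1) = 0.74·0.365 + 0.26·0.168 = 0.2701 + 0.04368 = 0.31378
P(E|T2) = 0.14·0.054 + 0.86·0.139 = 0.00756 + 0.11954 = 0.1271
P(E|T3) = 0.27·0.212 + 0.73·0.379 = 0.05724 + 0.27667 = 0.33391
By total probability over the outer partition,
P(E) = 0.06·0.31378 + 0.08·0.1271 + 0.86·0.33391
      = 0.0188268 + 0.010168 + 0.2871626 = 0.3161574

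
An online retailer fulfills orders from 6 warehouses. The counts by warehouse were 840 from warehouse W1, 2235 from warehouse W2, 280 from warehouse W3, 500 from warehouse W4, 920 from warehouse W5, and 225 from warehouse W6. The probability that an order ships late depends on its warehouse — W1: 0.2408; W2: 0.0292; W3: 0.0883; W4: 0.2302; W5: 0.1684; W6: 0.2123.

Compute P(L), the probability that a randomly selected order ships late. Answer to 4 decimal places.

Total: 840 + 2235 + 280 + 500 + 920 + 225 = 5000.
P(W1) = 840/5000 = 0.168. P(W2) = 2235/5000 = 0.447. P(W3) = 280/5000 = 0.056. P(W4) = 500/5000 = 0.1. P(W5) = 920/5000 = 0.184. P(W6) = 225/5000 = 0.045.
Using total probability over the partition,
P(L) = P(L|W1)·P(W1) + P(L|W2)·P(W2) + P(L|W3)·P(W3) + P(L|W4)·P(W4) + P(L|W5)·P(W5) + P(L|W6)·P(W6)
      = 0.2408·0.168 + 0.0292·0.447 + 0.0883·0.056 + 0.2302·0.1 + 0.1684·0.184 + 0.2123·0.045
      = 0.0404544 + 0.0130524 + 0.0049448 + 0.02302 + 0.0309856 + 0.0095535 = 0.1220107

P(L) ≈ 0.1220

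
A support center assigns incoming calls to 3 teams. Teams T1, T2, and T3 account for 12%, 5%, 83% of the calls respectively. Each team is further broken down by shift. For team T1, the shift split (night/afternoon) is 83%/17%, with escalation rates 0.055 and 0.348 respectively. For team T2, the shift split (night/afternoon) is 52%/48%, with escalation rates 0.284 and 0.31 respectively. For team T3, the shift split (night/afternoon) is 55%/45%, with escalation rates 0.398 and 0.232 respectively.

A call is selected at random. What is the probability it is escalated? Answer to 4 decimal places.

P(E) ≈ 0.2957

P(E|T1) = 0.83·0.055 + 0.17·0.348 = 0.04565 + 0.05916 = 0.10481
P(E|T2) = 0.52·0.284 + 0.48·0.31 = 0.14768 + 0.1488 = 0.29648
P(E|T3) = 0.55·0.398 + 0.45·0.232 = 0.2189 + 0.1044 = 0.3233
Then overall,
P(E) = 0.12·0.10481 + 0.05·0.29648 + 0.83·0.3233
      = 0.0125772 + 0.014824 + 0.268339 = 0.2957402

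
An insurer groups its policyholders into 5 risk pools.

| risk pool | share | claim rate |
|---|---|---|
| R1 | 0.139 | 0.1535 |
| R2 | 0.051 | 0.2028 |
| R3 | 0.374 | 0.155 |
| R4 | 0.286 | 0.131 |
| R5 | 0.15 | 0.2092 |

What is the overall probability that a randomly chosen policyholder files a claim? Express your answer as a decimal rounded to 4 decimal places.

P(C) = P(C|R1)·P(R1) + P(C|R2)·P(R2) + P(C|R3)·P(R3) + P(C|R4)·P(R4) + P(C|R5)·P(R5)
      = 0.1535·0.139 + 0.2028·0.051 + 0.155·0.374 + 0.131·0.286 + 0.2092·0.15
      = 0.0213365 + 0.0103428 + 0.05797 + 0.037466 + 0.03138 = 0.1584953

P(C) ≈ 0.1585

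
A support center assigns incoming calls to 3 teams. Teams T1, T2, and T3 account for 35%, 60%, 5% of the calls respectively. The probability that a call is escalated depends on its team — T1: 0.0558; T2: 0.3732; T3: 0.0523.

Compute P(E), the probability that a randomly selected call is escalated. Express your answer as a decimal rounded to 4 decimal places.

0.2461

P(E) = P(E|T1)·P(T1) + P(E|T2)·P(T2) + P(E|T3)·P(T3)
      = 0.0558·0.35 + 0.3732·0.6 + 0.0523·0.05
      = 0.01953 + 0.22392 + 0.002615 = 0.246065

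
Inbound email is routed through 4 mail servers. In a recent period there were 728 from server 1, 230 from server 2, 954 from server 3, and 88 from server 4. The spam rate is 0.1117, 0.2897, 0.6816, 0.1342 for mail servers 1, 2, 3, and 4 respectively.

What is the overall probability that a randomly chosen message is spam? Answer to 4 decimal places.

Total: 728 + 230 + 954 + 88 = 2000.
P(1) = 728/2000 = 0.364. P(2) = 230/2000 = 0.115. P(3) = 954/2000 = 0.477. P(4) = 88/2000 = 0.044.
P(S) = P(S|1)·P(1) + P(S|2)·P(2) + P(S|3)·P(3) + P(S|4)·P(4)
      = 0.1117·0.364 + 0.2897·0.115 + 0.6816·0.477 + 0.1342·0.044
      = 0.0406588 + 0.0333155 + 0.3251232 + 0.0059048 = 0.4050023

0.4050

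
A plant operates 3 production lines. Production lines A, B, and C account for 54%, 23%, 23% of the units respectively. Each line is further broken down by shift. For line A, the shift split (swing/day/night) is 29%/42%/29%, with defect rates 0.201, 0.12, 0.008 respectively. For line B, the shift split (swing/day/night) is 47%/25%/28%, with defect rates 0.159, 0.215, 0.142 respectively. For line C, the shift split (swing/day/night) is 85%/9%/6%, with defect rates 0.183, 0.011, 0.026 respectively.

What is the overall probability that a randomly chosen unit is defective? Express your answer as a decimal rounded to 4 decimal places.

0.1350

P(D|A) = 0.29·0.201 + 0.42·0.12 + 0.29·0.008 = 0.05829 + 0.0504 + 0.00232 = 0.11101
P(D|B) = 0.47·0.159 + 0.25·0.215 + 0.28·0.142 = 0.07473 + 0.05375 + 0.03976 = 0.16824
P(D|C) = 0.85·0.183 + 0.09·0.011 + 0.06·0.026 = 0.15555 + 0.00099 + 0.00156 = 0.1581
Then overall,
P(D) = 0.54·0.11101 + 0.23·0.16824 + 0.23·0.1581
      = 0.0599454 + 0.0386952 + 0.036363 = 0.1350036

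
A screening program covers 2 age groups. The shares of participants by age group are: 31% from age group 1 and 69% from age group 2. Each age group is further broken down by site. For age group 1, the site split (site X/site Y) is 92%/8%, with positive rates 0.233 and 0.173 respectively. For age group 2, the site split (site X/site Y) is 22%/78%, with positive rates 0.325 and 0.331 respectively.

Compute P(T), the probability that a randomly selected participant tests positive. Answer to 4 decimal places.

P(T) ≈ 0.2982

P(T|1) = 0.92·0.233 + 0.08·0.173 = 0.21436 + 0.01384 = 0.2282
P(T|2) = 0.22·0.325 + 0.78·0.331 = 0.0715 + 0.25818 = 0.32968
Then overall,
P(T) = 0.31·0.2282 + 0.69·0.32968
      = 0.070742 + 0.2274792 = 0.2982212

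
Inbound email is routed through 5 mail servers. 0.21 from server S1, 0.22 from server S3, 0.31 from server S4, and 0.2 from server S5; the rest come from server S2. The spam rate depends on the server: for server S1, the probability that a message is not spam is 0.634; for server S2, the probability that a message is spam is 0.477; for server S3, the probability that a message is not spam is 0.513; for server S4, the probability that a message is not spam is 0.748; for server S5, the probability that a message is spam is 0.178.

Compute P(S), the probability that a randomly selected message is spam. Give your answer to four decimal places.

P(S) ≈ 0.3263

P(S2) = 1 − (0.21 + 0.22 + 0.31 + 0.2) = 0.06.
P(S|S1) = 1 − 0.634 = 0.366.
P(S|S3) = 1 − 0.513 = 0.487.
P(S|S4) = 1 − 0.748 = 0.252.
P(S) = P(S|S1)·P(S1) + P(S|S2)·P(S2) + P(S|S3)·P(S3) + P(S|S4)·P(S4) + P(S|S5)·P(S5)
      = 0.366·0.21 + 0.477·0.06 + 0.487·0.22 + 0.252·0.31 + 0.178·0.2
      = 0.07686 + 0.02862 + 0.10714 + 0.07812 + 0.0356 = 0.32634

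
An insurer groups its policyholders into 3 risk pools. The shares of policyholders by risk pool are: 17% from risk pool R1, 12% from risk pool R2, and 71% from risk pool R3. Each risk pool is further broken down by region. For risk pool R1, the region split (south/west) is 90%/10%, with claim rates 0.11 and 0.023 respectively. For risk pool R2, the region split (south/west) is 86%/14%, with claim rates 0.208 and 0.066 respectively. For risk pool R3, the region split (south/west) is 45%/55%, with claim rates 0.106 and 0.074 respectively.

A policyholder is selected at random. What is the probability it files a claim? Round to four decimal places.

P(C|R1) = 0.9·0.11 + 0.1·0.023 = 0.099 + 0.0023 = 0.1013
P(C|R2) = 0.86·0.208 + 0.14·0.066 = 0.17888 + 0.00924 = 0.18812
P(C|R3) = 0.45·0.106 + 0.55·0.074 = 0.0477 + 0.0407 = 0.0884
Then overall,
P(C) = 0.17·0.1013 + 0.12·0.18812 + 0.71·0.0884
      = 0.017221 + 0.0225744 + 0.062764 = 0.1025594

0.1026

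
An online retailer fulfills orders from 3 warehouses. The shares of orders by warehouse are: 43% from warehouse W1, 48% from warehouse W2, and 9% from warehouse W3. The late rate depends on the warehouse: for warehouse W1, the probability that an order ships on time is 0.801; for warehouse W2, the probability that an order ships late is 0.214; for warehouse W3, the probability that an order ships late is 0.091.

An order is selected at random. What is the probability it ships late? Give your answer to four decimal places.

P(L) ≈ 0.1965

P(L|W1) = 1 − 0.801 = 0.199.
By the law of total probability,
P(L) = P(L|W1)·P(W1) + P(L|W2)·P(W2) + P(L|W3)·P(W3)
      = 0.199·0.43 + 0.214·0.48 + 0.091·0.09
      = 0.08557 + 0.10272 + 0.00819 = 0.19648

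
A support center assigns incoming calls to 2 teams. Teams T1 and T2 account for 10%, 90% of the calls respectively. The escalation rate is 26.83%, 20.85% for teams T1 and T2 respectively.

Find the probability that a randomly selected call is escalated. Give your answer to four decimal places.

P(E) = P(E|T1)·P(T1) + P(E|T2)·P(T2)
      = 0.2683·0.1 + 0.2085·0.9
      = 0.02683 + 0.18765 = 0.21448

P(E) ≈ 0.2145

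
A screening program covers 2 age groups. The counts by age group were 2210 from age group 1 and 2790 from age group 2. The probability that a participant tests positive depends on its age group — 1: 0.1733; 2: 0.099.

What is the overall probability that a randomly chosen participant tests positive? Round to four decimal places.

P(T) ≈ 0.1318

Total: 2210 + 2790 = 5000.
P(1) = 2210/5000 = 0.442. P(2) = 2790/5000 = 0.558.
P(T) = P(T|1)·P(1) + P(T|2)·P(2)
      = 0.1733·0.442 + 0.099·0.558
      = 0.0765986 + 0.055242 = 0.1318406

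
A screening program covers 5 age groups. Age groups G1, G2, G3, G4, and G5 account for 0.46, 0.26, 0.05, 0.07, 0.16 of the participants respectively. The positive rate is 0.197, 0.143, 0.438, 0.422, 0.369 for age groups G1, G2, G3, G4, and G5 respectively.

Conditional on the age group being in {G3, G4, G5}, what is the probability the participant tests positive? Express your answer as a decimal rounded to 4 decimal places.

P(T|S) ≈ 0.3946

Let S = {G3, G4, G5}.
P(S) = 0.05 + 0.07 + 0.16 = 0.28.
P(T ∩ S) = 0.438·0.05 + 0.422·0.07 + 0.369·0.16 = 0.0219 + 0.02954 + 0.05904 = 0.11048.
P(T | S) = 0.11048 / 0.28 = 0.394571…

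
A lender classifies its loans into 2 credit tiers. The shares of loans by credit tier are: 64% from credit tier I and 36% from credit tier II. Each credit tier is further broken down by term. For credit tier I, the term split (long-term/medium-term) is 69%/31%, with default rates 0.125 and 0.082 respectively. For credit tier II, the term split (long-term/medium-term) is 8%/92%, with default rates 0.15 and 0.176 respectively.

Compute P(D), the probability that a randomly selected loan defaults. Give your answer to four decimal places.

P(D|I) = 0.69·0.125 + 0.31·0.082 = 0.08625 + 0.02542 = 0.11167
P(D|II) = 0.08·0.15 + 0.92·0.176 = 0.012 + 0.16192 = 0.17392
Then overall,
P(D) = 0.64·0.11167 + 0.36·0.17392
      = 0.0714688 + 0.0626112 = 0.13408

0.1341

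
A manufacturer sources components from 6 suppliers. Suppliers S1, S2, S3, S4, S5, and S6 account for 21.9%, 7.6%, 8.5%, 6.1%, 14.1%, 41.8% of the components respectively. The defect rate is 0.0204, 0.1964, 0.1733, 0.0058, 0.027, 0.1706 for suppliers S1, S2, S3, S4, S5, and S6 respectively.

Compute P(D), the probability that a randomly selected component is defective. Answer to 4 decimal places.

P(D) = P(D|S1)·P(S1) + P(D|S2)·P(S2) + P(D|S3)·P(S3) + P(D|S4)·P(S4) + P(D|S5)·P(S5) + P(D|S6)·P(S6)
      = 0.0204·0.219 + 0.1964·0.076 + 0.1733·0.085 + 0.0058·0.061 + 0.027·0.141 + 0.1706·0.418
      = 0.0044676 + 0.0149264 + 0.0147305 + 0.0003538 + 0.003807 + 0.0713108 = 0.1095961

P(D) ≈ 0.1096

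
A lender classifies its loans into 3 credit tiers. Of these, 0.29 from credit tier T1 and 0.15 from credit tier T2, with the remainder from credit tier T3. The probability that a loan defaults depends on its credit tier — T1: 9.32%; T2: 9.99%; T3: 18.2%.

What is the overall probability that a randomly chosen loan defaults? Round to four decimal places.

P(D) ≈ 0.1439

P(T3) = 1 − (0.29 + 0.15) = 0.56.
P(D) = P(D|T1)·P(T1) + P(D|T2)·P(T2) + P(D|T3)·P(T3)
      = 0.0932·0.29 + 0.0999·0.15 + 0.182·0.56
      = 0.027028 + 0.014985 + 0.10192 = 0.143933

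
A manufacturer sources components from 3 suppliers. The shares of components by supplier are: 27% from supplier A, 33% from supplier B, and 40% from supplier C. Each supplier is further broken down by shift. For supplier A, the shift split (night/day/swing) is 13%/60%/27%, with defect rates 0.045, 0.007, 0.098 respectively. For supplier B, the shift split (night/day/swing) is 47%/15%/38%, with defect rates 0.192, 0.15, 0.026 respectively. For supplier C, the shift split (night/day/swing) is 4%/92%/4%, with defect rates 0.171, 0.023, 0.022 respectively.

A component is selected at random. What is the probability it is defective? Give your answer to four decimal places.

P(D|A) = 0.13·0.045 + 0.6·0.007 + 0.27·0.098 = 0.00585 + 0.0042 + 0.02646 = 0.03651
P(D|B) = 0.47·0.192 + 0.15·0.15 + 0.38·0.026 = 0.09024 + 0.0225 + 0.00988 = 0.12262
P(D|C) = 0.04·0.171 + 0.92·0.023 + 0.04·0.022 = 0.00684 + 0.02116 + 0.00088 = 0.02888
Then overall,
P(D) = 0.27·0.03651 + 0.33·0.12262 + 0.4·0.02888
      = 0.0098577 + 0.0404646 + 0.011552 = 0.0618743

0.0619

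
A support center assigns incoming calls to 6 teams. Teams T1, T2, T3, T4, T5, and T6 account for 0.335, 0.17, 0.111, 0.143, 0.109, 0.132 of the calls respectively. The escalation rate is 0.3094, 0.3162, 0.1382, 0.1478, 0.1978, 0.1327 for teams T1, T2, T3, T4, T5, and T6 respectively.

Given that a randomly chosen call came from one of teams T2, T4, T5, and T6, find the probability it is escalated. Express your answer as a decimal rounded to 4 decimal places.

P(E|S) ≈ 0.2057

Let S = {T2, T4, T5, T6}.
P(S) = 0.17 + 0.143 + 0.109 + 0.132 = 0.554.
P(E ∩ S) = 0.3162·0.17 + 0.1478·0.143 + 0.1978·0.109 + 0.1327·0.132 = 0.053754 + 0.0211354 + 0.0215602 + 0.0175164 = 0.113966.
P(E | S) = 0.113966 / 0.554 = 0.205715…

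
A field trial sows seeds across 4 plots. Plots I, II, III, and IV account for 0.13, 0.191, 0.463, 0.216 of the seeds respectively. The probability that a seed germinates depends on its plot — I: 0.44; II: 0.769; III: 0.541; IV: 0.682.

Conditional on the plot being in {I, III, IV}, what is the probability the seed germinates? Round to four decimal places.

Let S = {I, III, IV}.
P(S) = 0.13 + 0.463 + 0.216 = 0.809.
P(G ∩ S) = 0.44·0.13 + 0.541·0.463 + 0.682·0.216 = 0.0572 + 0.250483 + 0.147312 = 0.454995.
P(G | S) = 0.454995 / 0.809 = 0.562417…

0.5624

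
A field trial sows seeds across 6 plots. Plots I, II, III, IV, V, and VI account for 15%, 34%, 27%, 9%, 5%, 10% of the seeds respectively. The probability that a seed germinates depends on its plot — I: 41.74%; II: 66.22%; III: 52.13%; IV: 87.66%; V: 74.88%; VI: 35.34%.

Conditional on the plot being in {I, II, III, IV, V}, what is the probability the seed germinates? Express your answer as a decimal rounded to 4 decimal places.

Let S = {I, II, III, IV, V}.
P(S) = 0.15 + 0.34 + 0.27 + 0.09 + 0.05 = 0.9.
P(G ∩ S) = 0.4174·0.15 + 0.6622·0.34 + 0.5213·0.27 + 0.8766·0.09 + 0.7488·0.05 = 0.06261 + 0.225148 + 0.140751 + 0.078894 + 0.03744 = 0.544843.
P(G | S) = 0.544843 / 0.9 = 0.605381…

P(G|S) ≈ 0.6054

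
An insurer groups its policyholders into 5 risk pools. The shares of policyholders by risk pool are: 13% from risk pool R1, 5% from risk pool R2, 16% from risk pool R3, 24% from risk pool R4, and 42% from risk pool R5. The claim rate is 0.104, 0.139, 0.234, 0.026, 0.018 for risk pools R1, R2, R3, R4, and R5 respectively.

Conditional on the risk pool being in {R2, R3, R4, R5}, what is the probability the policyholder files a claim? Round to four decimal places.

0.0669

Let S = {R2, R3, R4, R5}.
P(S) = 0.05 + 0.16 + 0.24 + 0.42 = 0.87.
P(C ∩ S) = 0.139·0.05 + 0.234·0.16 + 0.026·0.24 + 0.018·0.42 = 0.00695 + 0.03744 + 0.00624 + 0.00756 = 0.05819.
P(C | S) = 0.05819 / 0.87 = 0.066885…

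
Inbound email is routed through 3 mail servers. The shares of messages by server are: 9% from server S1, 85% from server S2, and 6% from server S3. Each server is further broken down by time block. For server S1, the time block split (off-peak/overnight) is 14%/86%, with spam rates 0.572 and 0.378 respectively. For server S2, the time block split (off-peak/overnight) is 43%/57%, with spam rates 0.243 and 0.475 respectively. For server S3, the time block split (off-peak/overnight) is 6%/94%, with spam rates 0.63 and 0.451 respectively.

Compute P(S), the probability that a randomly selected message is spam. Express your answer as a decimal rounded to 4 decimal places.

P(S) ≈ 0.3831

P(S|S1) = 0.14·0.572 + 0.86·0.378 = 0.08008 + 0.32508 = 0.40516
P(S|S2) = 0.43·0.243 + 0.57·0.475 = 0.10449 + 0.27075 = 0.37524
P(S|S3) = 0.06·0.63 + 0.94·0.451 = 0.0378 + 0.42394 = 0.46174
By total probability over the outer partition,
P(S) = 0.09·0.40516 + 0.85·0.37524 + 0.06·0.46174
      = 0.0364644 + 0.318954 + 0.0277044 = 0.3831228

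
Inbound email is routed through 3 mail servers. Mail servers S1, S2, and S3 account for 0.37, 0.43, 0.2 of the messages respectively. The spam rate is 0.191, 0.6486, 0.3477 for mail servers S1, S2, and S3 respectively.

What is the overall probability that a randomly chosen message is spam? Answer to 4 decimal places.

P(S) = P(S|S1)·P(S1) + P(S|S2)·P(S2) + P(S|S3)·P(S3)
      = 0.191·0.37 + 0.6486·0.43 + 0.3477·0.2
      = 0.07067 + 0.278898 + 0.06954 = 0.419108

0.4191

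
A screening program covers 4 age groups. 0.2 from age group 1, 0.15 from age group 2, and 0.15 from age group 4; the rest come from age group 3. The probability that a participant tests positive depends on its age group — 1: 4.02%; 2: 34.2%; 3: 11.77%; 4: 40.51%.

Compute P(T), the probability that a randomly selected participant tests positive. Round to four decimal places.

P(3) = 1 − (0.2 + 0.15 + 0.15) = 0.5.
Using total probability over the partition,
P(T) = P(T|1)·P(1) + P(T|2)·P(2) + P(T|3)·P(3) + P(T|4)·P(4)
      = 0.0402·0.2 + 0.342·0.15 + 0.1177·0.5 + 0.4051·0.15
      = 0.00804 + 0.0513 + 0.05885 + 0.060765 = 0.178955

0.1790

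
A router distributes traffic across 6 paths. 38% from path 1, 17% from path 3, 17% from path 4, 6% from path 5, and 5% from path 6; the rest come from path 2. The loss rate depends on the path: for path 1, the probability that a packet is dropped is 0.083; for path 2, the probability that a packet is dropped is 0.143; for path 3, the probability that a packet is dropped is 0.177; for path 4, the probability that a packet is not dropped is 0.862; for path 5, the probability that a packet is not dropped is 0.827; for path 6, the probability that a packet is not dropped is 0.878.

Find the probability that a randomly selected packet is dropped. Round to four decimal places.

P(L) ≈ 0.1259

P(2) = 1 − (0.38 + 0.17 + 0.17 + 0.06 + 0.05) = 0.17.
P(L|4) = 1 − 0.862 = 0.138.
P(L|5) = 1 − 0.827 = 0.173.
P(L|6) = 1 − 0.878 = 0.122.
P(L) = P(L|1)·P(1) + P(L|2)·P(2) + P(L|3)·P(3) + P(L|4)·P(4) + P(L|5)·P(5) + P(L|6)·P(6)
      = 0.083·0.38 + 0.143·0.17 + 0.177·0.17 + 0.138·0.17 + 0.173·0.06 + 0.122·0.05
      = 0.03154 + 0.02431 + 0.03009 + 0.02346 + 0.01038 + 0.0061 = 0.12588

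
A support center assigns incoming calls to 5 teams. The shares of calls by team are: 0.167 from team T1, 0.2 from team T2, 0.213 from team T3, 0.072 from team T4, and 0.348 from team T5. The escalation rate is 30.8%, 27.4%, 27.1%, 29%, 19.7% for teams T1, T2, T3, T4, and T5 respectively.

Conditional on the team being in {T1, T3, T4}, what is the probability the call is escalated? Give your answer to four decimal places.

Let S = {T1, T3, T4}.
P(S) = 0.167 + 0.213 + 0.072 = 0.452.
P(E ∩ S) = 0.308·0.167 + 0.271·0.213 + 0.29·0.072 = 0.051436 + 0.057723 + 0.02088 = 0.130039.
P(E | S) = 0.130039 / 0.452 = 0.287697…

0.2877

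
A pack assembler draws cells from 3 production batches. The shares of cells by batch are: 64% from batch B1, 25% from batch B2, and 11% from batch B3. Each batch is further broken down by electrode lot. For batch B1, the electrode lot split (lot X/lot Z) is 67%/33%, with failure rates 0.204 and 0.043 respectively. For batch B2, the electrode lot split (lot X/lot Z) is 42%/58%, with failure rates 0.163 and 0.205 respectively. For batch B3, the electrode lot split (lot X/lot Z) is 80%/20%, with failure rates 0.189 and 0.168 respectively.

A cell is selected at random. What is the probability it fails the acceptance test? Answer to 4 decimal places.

0.1637

P(F|B1) = 0.67·0.204 + 0.33·0.043 = 0.13668 + 0.01419 = 0.15087
P(F|B2) = 0.42·0.163 + 0.58·0.205 = 0.06846 + 0.1189 = 0.18736
P(F|B3) = 0.8·0.189 + 0.2·0.168 = 0.1512 + 0.0336 = 0.1848
Then overall,
P(F) = 0.64·0.15087 + 0.25·0.18736 + 0.11·0.1848
      = 0.0965568 + 0.04684 + 0.020328 = 0.1637248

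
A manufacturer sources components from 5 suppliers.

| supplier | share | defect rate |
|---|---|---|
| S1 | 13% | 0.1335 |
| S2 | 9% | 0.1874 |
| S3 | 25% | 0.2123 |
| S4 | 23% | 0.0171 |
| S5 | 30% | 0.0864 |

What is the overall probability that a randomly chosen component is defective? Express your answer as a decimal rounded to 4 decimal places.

P(D) ≈ 0.1171

Summing over the partition,
P(D) = P(D|S1)·P(S1) + P(D|S2)·P(S2) + P(D|S3)·P(S3) + P(D|S4)·P(S4) + P(D|S5)·P(S5)
      = 0.1335·0.13 + 0.1874·0.09 + 0.2123·0.25 + 0.0171·0.23 + 0.0864·0.3
      = 0.017355 + 0.016866 + 0.053075 + 0.003933 + 0.02592 = 0.117149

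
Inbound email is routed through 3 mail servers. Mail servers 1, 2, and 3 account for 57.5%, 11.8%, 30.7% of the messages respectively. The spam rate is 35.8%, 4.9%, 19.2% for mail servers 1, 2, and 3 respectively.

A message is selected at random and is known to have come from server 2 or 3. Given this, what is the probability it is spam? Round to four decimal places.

Let J = {2, 3}.
P(J) = 0.118 + 0.307 = 0.425.
P(S ∩ J) = 0.049·0.118 + 0.192·0.307 = 0.005782 + 0.058944 = 0.064726.
P(S | J) = 0.064726 / 0.425 = 0.152296…

P(S|J) ≈ 0.1523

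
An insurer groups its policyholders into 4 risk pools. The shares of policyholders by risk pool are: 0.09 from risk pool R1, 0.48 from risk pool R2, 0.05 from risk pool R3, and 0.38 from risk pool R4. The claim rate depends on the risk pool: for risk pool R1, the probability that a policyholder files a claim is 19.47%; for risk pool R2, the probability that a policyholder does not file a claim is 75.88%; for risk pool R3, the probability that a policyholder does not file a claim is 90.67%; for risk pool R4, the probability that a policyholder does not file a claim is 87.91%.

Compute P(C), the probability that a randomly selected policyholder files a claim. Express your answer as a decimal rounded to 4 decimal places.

P(C|R2) = 1 − 0.7588 = 0.2412.
P(C|R3) = 1 − 0.9067 = 0.0933.
P(C|R4) = 1 − 0.8791 = 0.1209.
P(C) = P(C|R1)·P(R1) + P(C|R2)·P(R2) + P(C|R3)·P(R3) + P(C|R4)·P(R4)
      = 0.1947·0.09 + 0.2412·0.48 + 0.0933·0.05 + 0.1209·0.38
      = 0.017523 + 0.115776 + 0.004665 + 0.045942 = 0.183906

P(C) ≈ 0.1839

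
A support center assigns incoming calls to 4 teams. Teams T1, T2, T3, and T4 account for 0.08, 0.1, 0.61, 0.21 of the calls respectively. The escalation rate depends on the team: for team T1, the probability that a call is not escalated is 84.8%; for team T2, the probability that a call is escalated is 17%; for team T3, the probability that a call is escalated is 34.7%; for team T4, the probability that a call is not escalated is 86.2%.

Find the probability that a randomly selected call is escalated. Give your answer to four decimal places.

0.2698

P(E|T1) = 1 − 0.848 = 0.152.
P(E|T4) = 1 − 0.862 = 0.138.
P(E) = P(E|T1)·P(T1) + P(E|T2)·P(T2) + P(E|T3)·P(T3) + P(E|T4)·P(T4)
      = 0.152·0.08 + 0.17·0.1 + 0.347·0.61 + 0.138·0.21
      = 0.01216 + 0.017 + 0.21167 + 0.02898 = 0.26981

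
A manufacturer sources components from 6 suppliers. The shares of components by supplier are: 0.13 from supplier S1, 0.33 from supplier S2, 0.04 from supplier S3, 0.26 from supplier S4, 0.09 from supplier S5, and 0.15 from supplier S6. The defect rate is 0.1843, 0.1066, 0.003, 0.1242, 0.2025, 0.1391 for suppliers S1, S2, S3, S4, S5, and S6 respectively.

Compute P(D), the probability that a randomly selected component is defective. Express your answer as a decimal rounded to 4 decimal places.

P(D) = P(D|S1)·P(S1) + P(D|S2)·P(S2) + P(D|S3)·P(S3) + P(D|S4)·P(S4) + P(D|S5)·P(S5) + P(D|S6)·P(S6)
      = 0.1843·0.13 + 0.1066·0.33 + 0.003·0.04 + 0.1242·0.26 + 0.2025·0.09 + 0.1391·0.15
      = 0.023959 + 0.035178 + 0.00012 + 0.032292 + 0.018225 + 0.020865 = 0.130639

0.1306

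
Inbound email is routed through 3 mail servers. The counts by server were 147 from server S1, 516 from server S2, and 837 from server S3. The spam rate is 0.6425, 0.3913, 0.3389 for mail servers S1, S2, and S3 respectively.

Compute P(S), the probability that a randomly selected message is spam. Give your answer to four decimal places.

Total: 147 + 516 + 837 = 1500.
P(S1) = 147/1500 = 0.098. P(S2) = 516/1500 = 0.344. P(S3) = 837/1500 = 0.558.
P(S) = P(S|S1)·P(S1) + P(S|S2)·P(S2) + P(S|S3)·P(S3)
      = 0.6425·0.098 + 0.3913·0.344 + 0.3389·0.558
      = 0.062965 + 0.1346072 + 0.1891062 = 0.3866784

P(S) ≈ 0.3867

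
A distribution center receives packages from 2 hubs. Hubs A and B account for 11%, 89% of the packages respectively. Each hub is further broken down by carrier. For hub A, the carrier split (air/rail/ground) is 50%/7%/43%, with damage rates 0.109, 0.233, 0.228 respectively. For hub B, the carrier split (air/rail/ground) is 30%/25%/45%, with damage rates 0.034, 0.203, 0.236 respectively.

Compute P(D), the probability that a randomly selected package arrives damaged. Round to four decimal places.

P(D|A) = 0.5·0.109 + 0.07·0.233 + 0.43·0.228 = 0.0545 + 0.01631 + 0.09804 = 0.16885
P(D|B) = 0.3·0.034 + 0.25·0.203 + 0.45·0.236 = 0.0102 + 0.05075 + 0.1062 = 0.16715
By total probability over the outer partition,
P(D) = 0.11·0.16885 + 0.89·0.16715
      = 0.0185735 + 0.1487635 = 0.167337

0.1673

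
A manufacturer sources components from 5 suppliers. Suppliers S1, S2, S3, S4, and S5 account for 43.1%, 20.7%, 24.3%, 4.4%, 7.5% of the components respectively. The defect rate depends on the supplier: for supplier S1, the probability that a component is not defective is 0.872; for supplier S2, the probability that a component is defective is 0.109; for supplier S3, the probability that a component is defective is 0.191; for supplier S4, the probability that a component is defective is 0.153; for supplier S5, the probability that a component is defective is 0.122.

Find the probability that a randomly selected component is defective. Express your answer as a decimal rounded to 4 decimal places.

P(D) ≈ 0.1400

P(D|S1) = 1 − 0.872 = 0.128.
Summing over the partition,
P(D) = P(D|S1)·P(S1) + P(D|S2)·P(S2) + P(D|S3)·P(S3) + P(D|S4)·P(S4) + P(D|S5)·P(S5)
      = 0.128·0.431 + 0.109·0.207 + 0.191·0.243 + 0.153·0.044 + 0.122·0.075
      = 0.055168 + 0.022563 + 0.046413 + 0.006732 + 0.00915 = 0.140026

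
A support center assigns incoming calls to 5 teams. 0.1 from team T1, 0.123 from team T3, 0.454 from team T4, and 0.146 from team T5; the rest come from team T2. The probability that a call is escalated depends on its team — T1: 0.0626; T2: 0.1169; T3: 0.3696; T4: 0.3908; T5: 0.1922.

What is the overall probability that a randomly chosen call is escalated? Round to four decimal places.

0.2779

P(T2) = 1 − (0.1 + 0.123 + 0.454 + 0.146) = 0.177.
P(E) = P(E|T1)·P(T1) + P(E|T2)·P(T2) + P(E|T3)·P(T3) + P(E|T4)·P(T4) + P(E|T5)·P(T5)
      = 0.0626·0.1 + 0.1169·0.177 + 0.3696·0.123 + 0.3908·0.454 + 0.1922·0.146
      = 0.00626 + 0.0206913 + 0.0454608 + 0.1774232 + 0.0280612 = 0.2778965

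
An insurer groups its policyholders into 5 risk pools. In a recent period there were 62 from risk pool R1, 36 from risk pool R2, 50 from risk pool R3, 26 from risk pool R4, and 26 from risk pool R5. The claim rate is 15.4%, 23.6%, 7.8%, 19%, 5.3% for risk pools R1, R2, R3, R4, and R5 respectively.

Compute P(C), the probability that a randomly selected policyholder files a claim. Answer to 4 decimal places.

P(C) ≈ 0.1413

Total: 62 + 36 + 50 + 26 + 26 = 200.
P(R1) = 62/200 = 0.31. P(R2) = 36/200 = 0.18. P(R3) = 50/200 = 0.25. P(R4) = 26/200 = 0.13. P(R5) = 26/200 = 0.13.
Using total probability over the partition,
P(C) = P(C|R1)·P(R1) + P(C|R2)·P(R2) + P(C|R3)·P(R3) + P(C|R4)·P(R4) + P(C|R5)·P(R5)
      = 0.154·0.31 + 0.236·0.18 + 0.078·0.25 + 0.19·0.13 + 0.053·0.13
      = 0.04774 + 0.04248 + 0.0195 + 0.0247 + 0.00689 = 0.14131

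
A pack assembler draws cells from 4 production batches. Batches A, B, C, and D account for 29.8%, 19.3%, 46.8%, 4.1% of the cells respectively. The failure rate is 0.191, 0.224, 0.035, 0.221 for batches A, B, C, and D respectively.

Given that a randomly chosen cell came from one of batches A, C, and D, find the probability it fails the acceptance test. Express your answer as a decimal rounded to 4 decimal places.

Let S = {A, C, D}.
P(S) = 0.298 + 0.468 + 0.041 = 0.807.
P(F ∩ S) = 0.191·0.298 + 0.035·0.468 + 0.221·0.041 = 0.056918 + 0.01638 + 0.009061 = 0.082359.
P(F | S) = 0.082359 / 0.807 = 0.102056…

P(F|S) ≈ 0.1021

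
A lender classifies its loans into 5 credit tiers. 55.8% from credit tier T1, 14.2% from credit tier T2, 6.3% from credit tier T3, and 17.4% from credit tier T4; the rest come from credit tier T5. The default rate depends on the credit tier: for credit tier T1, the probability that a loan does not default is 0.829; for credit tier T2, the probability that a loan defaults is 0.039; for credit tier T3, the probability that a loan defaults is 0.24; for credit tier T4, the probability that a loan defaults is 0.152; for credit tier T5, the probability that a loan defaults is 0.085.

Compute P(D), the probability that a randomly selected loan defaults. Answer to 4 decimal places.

0.1479

P(T5) = 1 − (0.558 + 0.142 + 0.063 + 0.174) = 0.063.
P(D|T1) = 1 − 0.829 = 0.171.
Summing over the partition,
P(D) = P(D|T1)·P(T1) + P(D|T2)·P(T2) + P(D|T3)·P(T3) + P(D|T4)·P(T4) + P(D|T5)·P(T5)
      = 0.171·0.558 + 0.039·0.142 + 0.24·0.063 + 0.152·0.174 + 0.085·0.063
      = 0.095418 + 0.005538 + 0.01512 + 0.026448 + 0.005355 = 0.147879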